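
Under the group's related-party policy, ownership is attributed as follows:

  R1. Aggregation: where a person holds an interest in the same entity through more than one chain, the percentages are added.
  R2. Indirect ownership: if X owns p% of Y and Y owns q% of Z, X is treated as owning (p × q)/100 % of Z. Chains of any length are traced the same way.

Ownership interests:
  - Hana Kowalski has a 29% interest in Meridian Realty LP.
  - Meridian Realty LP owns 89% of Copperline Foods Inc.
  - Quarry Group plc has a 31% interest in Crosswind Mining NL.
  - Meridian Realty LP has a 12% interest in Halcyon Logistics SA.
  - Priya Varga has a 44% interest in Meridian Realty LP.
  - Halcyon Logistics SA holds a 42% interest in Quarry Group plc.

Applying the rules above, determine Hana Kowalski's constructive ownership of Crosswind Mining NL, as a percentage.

Chain via Meridian Realty LP → Halcyon Logistics SA → Quarry Group plc (R2): 29% × 12% × 42% × 31% = 0.453096% of Crosswind Mining NL.

0.453096%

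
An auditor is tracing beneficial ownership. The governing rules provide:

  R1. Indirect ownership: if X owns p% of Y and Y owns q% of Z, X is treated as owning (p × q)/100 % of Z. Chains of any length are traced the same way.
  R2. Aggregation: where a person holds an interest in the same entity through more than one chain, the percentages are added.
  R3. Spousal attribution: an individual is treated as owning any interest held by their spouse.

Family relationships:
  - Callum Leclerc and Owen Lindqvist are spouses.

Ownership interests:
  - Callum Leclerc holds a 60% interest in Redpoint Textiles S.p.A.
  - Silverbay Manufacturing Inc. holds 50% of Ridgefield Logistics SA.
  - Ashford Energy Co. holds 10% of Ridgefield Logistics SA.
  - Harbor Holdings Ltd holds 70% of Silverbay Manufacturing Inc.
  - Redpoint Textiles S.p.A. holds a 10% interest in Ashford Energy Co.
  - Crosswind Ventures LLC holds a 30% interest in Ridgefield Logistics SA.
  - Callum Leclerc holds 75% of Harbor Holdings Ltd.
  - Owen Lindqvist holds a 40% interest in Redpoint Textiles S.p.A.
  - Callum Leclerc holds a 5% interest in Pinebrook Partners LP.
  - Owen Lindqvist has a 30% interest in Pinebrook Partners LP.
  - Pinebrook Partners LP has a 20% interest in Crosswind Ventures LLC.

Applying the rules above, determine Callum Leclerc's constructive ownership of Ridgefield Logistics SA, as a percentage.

29.35%

By spousal attribution (R3), Callum Leclerc is treated as also owning Owen Lindqvist's interest in Pinebrook Partners LP, giving 5% + 30% = 35%.
By spousal attribution (R3), Callum Leclerc is treated as also owning Owen Lindqvist's interest in Redpoint Textiles S.p.A, giving 60% + 40% = 100%.
Chain via Pinebrook Partners LP → Crosswind Ventures LLC (R1): 35% × 20% × 30% = 2.1% of Ridgefield Logistics SA.
Chain via Redpoint Textiles S.p.A. → Ashford Energy Co. (R1): 100% × 10% × 10% = 1% of Ridgefield Logistics SA.
Chain via Harbor Holdings Ltd → Silverbay Manufacturing Inc. (R1): 75% × 70% × 50% = 26.25% of Ridgefield Logistics SA.
Aggregating (R2): 2.1% + 1% + 26.25% = 29.35%.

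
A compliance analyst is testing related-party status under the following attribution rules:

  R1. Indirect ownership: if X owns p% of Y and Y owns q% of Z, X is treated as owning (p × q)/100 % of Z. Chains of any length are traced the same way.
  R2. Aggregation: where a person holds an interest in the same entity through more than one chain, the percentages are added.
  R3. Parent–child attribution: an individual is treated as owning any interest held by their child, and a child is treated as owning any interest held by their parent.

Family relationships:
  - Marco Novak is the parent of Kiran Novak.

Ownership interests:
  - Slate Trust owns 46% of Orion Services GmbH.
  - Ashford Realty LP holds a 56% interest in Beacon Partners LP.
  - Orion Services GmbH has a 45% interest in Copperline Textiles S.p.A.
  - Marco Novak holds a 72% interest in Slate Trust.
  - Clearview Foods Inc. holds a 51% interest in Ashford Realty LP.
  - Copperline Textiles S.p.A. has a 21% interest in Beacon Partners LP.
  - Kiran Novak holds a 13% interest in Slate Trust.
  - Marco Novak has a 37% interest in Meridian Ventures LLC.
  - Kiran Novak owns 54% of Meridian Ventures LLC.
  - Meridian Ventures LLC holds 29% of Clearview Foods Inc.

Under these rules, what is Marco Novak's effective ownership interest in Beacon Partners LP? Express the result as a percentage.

11.231934%

By parent–child attribution (R3), Marco Novak is treated as also owning Kiran Novak's interest in Slate Trust, giving 72% + 13% = 85%.
By parent–child attribution (R3), Marco Novak is treated as also owning Kiran Novak's interest in Meridian Ventures LLC, giving 37% + 54% = 91%.
Chain via Slate Trust → Orion Services GmbH → Copperline Textiles S.p.A. (R1): 85% × 46% × 45% × 21% = 3.69495% of Beacon Partners LP.
Chain via Meridian Ventures LLC → Clearview Foods Inc. → Ashford Realty LP (R1): 91% × 29% × 51% × 56% = 7.536984% of Beacon Partners LP.
Aggregating (R2): 3.69495% + 7.536984% = 11.231934%.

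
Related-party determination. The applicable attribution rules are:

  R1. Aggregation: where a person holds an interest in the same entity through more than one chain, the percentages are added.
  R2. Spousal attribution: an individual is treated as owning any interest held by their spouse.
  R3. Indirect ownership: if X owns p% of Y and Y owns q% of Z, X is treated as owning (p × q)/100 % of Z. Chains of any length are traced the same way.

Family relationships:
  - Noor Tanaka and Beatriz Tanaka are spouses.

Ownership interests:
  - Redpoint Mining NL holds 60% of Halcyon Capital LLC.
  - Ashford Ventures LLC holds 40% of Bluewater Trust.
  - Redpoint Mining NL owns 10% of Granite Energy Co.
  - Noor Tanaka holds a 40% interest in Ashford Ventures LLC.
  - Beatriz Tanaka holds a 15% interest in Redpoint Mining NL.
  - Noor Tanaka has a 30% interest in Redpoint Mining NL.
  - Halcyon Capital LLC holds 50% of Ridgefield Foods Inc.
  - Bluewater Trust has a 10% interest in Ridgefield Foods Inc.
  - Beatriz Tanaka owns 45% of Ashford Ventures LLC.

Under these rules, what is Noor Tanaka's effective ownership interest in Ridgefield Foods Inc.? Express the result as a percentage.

16.9%

By spousal attribution (R2), Noor Tanaka is treated as also owning Beatriz Tanaka's interest in Ashford Ventures LLC, giving 40% + 45% = 85%.
By spousal attribution (R2), Noor Tanaka is treated as also owning Beatriz Tanaka's interest in Redpoint Mining NL, giving 30% + 15% = 45%.
Chain via Ashford Ventures LLC → Bluewater Trust (R3): 85% × 40% × 10% = 3.4% of Ridgefield Foods Inc.
Chain via Redpoint Mining NL → Halcyon Capital LLC (R3): 45% × 60% × 50% = 13.5% of Ridgefield Foods Inc.
Aggregating (R1): 3.4% + 13.5% = 16.9%.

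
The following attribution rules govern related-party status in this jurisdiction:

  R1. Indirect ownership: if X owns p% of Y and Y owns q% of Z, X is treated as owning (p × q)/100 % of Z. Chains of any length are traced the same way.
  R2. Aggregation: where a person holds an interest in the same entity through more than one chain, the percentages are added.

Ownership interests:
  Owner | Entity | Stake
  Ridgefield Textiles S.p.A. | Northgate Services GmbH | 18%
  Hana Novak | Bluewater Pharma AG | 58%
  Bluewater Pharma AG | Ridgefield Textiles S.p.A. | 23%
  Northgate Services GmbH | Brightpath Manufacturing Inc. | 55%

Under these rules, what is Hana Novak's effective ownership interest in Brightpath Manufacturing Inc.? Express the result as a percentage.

1.32066%

Chain via Bluewater Pharma AG → Ridgefield Textiles S.p.A. → Northgate Services GmbH (R1): 58% × 23% × 18% × 55% = 1.32066% of Brightpath Manufacturing Inc.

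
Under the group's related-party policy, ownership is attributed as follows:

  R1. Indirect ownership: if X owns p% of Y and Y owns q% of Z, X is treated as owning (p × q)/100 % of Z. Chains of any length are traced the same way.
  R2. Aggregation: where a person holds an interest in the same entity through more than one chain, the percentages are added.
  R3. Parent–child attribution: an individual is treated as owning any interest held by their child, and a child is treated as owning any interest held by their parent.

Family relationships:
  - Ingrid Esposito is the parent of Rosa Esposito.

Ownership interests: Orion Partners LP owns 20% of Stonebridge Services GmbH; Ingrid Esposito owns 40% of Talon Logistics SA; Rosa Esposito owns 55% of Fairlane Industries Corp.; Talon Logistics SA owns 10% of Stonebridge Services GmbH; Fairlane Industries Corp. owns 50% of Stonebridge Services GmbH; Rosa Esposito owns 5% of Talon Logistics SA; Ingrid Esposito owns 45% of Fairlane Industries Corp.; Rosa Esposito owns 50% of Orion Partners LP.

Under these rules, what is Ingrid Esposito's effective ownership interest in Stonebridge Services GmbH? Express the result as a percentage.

64.5%

By parent–child attribution (R3), Ingrid Esposito is treated as also owning Rosa Esposito's interest in Fairlane Industries Corp, giving 45% + 55% = 100%.
By parent–child attribution (R3), Ingrid Esposito is treated as also owning Rosa Esposito's interest in Talon Logistics SA, giving 40% + 5% = 45%.
By parent–child attribution (R3), Ingrid Esposito is treated as owning Rosa Esposito's 50% interest in Orion Partners LP.
Chain via Fairlane Industries Corp. (R1): 100% × 50% = 50% of Stonebridge Services GmbH.
Chain via Talon Logistics SA (R1): 45% × 10% = 4.5% of Stonebridge Services GmbH.
Chain via Orion Partners LP (R1): 50% × 20% = 10% of Stonebridge Services GmbH.
Aggregating (R2): 50% + 4.5% + 10% = 64.5%.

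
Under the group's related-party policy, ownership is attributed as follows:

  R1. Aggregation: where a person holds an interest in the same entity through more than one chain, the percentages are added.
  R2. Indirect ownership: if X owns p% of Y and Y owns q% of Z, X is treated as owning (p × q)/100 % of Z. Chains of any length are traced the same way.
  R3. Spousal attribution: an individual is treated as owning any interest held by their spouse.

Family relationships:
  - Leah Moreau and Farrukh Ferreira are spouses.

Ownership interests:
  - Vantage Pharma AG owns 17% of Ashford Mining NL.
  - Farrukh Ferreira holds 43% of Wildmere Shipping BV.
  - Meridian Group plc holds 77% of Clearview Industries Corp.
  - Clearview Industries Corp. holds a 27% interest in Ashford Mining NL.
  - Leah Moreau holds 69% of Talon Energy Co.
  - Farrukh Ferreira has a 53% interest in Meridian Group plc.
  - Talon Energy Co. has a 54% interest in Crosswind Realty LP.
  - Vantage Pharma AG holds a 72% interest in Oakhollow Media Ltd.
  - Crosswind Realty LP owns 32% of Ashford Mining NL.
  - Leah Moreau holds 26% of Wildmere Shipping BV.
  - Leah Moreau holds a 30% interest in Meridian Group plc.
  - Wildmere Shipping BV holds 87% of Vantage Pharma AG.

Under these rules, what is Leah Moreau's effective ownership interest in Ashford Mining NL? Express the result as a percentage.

By spousal attribution (R3), Leah Moreau is treated as also owning Farrukh Ferreira's interest in Wildmere Shipping BV, giving 26% + 43% = 69%.
By spousal attribution (R3), Leah Moreau is treated as also owning Farrukh Ferreira's interest in Meridian Group plc, giving 30% + 53% = 83%.
Chain via Wildmere Shipping BV → Vantage Pharma AG (R2): 69% × 87% × 17% = 10.2051% of Ashford Mining NL.
Chain via Talon Energy Co. → Crosswind Realty LP (R2): 69% × 54% × 32% = 11.9232% of Ashford Mining NL.
Chain via Meridian Group plc → Clearview Industries Corp. (R2): 83% × 77% × 27% = 17.2557% of Ashford Mining NL.
Aggregating (R1): 10.2051% + 11.9232% + 17.2557% = 39.384%.

39.384%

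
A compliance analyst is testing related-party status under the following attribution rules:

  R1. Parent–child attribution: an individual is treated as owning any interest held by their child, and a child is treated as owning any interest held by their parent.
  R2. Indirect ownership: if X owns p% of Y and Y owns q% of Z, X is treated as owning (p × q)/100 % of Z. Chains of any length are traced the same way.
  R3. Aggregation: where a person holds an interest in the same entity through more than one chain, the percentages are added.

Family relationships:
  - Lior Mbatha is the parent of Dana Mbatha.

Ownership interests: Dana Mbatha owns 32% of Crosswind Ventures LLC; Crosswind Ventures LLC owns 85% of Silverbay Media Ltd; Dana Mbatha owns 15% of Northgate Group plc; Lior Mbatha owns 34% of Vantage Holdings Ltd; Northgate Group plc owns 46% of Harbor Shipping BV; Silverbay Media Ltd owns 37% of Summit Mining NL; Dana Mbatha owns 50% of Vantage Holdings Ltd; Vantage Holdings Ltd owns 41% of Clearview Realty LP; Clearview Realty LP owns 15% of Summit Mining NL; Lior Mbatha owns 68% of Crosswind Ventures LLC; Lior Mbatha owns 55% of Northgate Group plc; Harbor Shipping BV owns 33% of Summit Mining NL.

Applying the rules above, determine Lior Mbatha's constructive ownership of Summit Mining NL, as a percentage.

47.242%

By parent–child attribution (R1), Lior Mbatha is treated as also owning Dana Mbatha's interest in Crosswind Ventures LLC, giving 68% + 32% = 100%.
By parent–child attribution (R1), Lior Mbatha is treated as also owning Dana Mbatha's interest in Northgate Group plc, giving 55% + 15% = 70%.
By parent–child attribution (R1), Lior Mbatha is treated as also owning Dana Mbatha's interest in Vantage Holdings Ltd, giving 34% + 50% = 84%.
Chain via Crosswind Ventures LLC → Silverbay Media Ltd (R2): 100% × 85% × 37% = 31.45% of Summit Mining NL.
Chain via Northgate Group plc → Harbor Shipping BV (R2): 70% × 46% × 33% = 10.626% of Summit Mining NL.
Chain via Vantage Holdings Ltd → Clearview Realty LP (R2): 84% × 41% × 15% = 5.166% of Summit Mining NL.
Aggregating (R3): 31.45% + 10.626% + 5.166% = 47.242%.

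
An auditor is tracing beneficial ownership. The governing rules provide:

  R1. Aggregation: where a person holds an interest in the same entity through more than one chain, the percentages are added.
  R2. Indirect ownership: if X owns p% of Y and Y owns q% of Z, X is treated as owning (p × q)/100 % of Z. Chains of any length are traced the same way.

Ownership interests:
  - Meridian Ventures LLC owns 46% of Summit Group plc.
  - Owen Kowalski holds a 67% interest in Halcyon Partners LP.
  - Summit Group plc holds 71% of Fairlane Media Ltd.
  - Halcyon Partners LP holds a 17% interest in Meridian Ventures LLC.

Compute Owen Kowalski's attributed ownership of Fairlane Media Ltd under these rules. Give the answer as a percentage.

3.719974%

Chain via Halcyon Partners LP → Meridian Ventures LLC → Summit Group plc (R2): 67% × 17% × 46% × 71% = 3.719974% of Fairlane Media Ltd.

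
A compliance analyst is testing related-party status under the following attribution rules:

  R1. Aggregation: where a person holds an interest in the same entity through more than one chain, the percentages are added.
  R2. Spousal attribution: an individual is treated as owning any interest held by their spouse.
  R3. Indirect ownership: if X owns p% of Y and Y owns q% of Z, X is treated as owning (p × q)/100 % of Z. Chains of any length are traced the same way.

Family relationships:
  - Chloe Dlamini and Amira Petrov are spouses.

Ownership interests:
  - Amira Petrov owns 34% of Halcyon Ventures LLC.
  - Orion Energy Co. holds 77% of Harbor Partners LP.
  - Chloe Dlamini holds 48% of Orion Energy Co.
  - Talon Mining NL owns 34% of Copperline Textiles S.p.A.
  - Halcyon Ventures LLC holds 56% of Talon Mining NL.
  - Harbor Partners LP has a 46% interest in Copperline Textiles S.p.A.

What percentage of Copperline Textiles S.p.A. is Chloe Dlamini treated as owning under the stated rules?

By spousal attribution (R2), Chloe Dlamini is treated as owning Amira Petrov's 34% interest in Halcyon Ventures LLC.
Chain via Orion Energy Co. → Harbor Partners LP (R3): 48% × 77% × 46% = 17.0016% of Copperline Textiles S.p.A.
Chain via Halcyon Ventures LLC → Talon Mining NL (R3): 34% × 56% × 34% = 6.4736% of Copperline Textiles S.p.A.
Aggregating (R1): 17.0016% + 6.4736% = 23.4752%.

23.4752%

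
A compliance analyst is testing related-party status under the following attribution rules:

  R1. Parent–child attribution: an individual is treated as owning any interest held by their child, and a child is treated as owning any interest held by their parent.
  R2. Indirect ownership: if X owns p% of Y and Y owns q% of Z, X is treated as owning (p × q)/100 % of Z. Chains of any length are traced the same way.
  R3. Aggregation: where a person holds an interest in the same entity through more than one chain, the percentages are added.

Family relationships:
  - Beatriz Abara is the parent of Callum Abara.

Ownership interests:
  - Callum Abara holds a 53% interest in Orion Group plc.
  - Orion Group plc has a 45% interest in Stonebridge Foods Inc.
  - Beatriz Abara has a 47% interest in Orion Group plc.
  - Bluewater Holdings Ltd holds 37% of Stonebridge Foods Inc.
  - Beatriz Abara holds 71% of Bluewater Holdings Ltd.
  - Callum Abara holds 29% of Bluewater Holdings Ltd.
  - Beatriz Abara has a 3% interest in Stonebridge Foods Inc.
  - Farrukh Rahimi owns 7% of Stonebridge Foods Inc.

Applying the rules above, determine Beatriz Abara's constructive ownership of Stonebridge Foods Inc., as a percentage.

85%

By parent–child attribution (R1), Beatriz Abara is treated as also owning Callum Abara's interest in Bluewater Holdings Ltd, giving 71% + 29% = 100%.
By parent–child attribution (R1), Beatriz Abara is treated as also owning Callum Abara's interest in Orion Group plc, giving 47% + 53% = 100%.
Chain via Bluewater Holdings Ltd (R2): 100% × 37% = 37% of Stonebridge Foods Inc.
Chain via Orion Group plc (R2): 100% × 45% = 45% of Stonebridge Foods Inc.
Direct interest in Stonebridge Foods Inc: 3%.
Aggregating (R3): 37% + 45% + 3% = 85%.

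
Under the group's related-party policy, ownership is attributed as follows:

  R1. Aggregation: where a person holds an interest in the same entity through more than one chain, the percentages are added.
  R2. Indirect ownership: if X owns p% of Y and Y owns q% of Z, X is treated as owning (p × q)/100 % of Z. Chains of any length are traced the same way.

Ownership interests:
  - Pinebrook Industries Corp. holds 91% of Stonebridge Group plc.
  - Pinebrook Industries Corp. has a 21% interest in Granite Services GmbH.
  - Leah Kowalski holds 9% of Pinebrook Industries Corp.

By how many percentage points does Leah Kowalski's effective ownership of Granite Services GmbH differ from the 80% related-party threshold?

78.11

Chain via Pinebrook Industries Corp. (R2): 9% × 21% = 1.89% of Granite Services GmbH.
1.89% falls short of the 80% threshold by 78.11 percentage points.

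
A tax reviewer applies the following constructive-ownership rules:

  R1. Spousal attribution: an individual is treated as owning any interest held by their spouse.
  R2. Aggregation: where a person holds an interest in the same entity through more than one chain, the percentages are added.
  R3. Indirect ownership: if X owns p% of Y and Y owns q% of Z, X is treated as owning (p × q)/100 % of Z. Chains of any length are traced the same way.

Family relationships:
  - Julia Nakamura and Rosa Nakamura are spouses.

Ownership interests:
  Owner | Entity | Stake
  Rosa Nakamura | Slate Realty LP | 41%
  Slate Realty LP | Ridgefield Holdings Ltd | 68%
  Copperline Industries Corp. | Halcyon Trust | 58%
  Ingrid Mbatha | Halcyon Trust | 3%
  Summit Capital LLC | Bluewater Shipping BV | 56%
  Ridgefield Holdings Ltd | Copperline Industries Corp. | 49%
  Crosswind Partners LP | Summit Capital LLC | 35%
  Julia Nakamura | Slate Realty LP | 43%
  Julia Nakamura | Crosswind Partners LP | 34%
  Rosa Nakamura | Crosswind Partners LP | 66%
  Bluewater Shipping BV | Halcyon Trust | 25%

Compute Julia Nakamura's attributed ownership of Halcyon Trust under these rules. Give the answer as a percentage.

By spousal attribution (R1), Julia Nakamura is treated as also owning Rosa Nakamura's interest in Crosswind Partners LP, giving 34% + 66% = 100%.
By spousal attribution (R1), Julia Nakamura is treated as also owning Rosa Nakamura's interest in Slate Realty LP, giving 43% + 41% = 84%.
Chain via Crosswind Partners LP → Summit Capital LLC → Bluewater Shipping BV (R3): 100% × 35% × 56% × 25% = 4.9% of Halcyon Trust.
Chain via Slate Realty LP → Ridgefield Holdings Ltd → Copperline Industries Corp. (R3): 84% × 68% × 49% × 58% = 16.233504% of Halcyon Trust.
Aggregating (R2): 4.9% + 16.233504% = 21.133504%.

21.133504%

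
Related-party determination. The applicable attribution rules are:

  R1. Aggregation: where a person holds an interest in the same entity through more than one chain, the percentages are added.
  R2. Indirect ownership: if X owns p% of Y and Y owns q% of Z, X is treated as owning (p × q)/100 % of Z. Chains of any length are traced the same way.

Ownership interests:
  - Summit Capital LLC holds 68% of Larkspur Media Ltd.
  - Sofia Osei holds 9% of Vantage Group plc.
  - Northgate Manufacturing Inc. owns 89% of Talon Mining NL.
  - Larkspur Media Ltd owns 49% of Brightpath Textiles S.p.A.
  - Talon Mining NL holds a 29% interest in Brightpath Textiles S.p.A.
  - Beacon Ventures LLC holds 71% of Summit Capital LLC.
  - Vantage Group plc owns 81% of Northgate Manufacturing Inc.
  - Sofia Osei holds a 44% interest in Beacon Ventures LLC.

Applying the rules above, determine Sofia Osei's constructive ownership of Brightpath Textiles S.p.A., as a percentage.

Chain via Vantage Group plc → Northgate Manufacturing Inc. → Talon Mining NL (R2): 9% × 81% × 89% × 29% = 1.881549% of Brightpath Textiles S.p.A.
Chain via Beacon Ventures LLC → Summit Capital LLC → Larkspur Media Ltd (R2): 44% × 71% × 68% × 49% = 10.409168% of Brightpath Textiles S.p.A.
Aggregating (R1): 1.881549% + 10.409168% = 12.290717%.

12.290717%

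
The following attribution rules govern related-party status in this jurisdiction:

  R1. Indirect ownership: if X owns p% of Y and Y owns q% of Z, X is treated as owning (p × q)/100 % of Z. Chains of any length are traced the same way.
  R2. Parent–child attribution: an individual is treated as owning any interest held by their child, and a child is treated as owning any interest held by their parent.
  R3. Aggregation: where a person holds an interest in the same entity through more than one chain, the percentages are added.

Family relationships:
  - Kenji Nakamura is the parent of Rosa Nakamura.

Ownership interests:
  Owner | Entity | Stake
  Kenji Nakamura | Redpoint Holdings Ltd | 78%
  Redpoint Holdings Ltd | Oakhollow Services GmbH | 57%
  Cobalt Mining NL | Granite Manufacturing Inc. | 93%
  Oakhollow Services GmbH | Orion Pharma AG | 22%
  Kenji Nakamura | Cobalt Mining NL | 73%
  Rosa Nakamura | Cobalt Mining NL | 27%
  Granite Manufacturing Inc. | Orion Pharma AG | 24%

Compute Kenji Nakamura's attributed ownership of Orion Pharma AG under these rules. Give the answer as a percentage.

By parent–child attribution (R2), Kenji Nakamura is treated as also owning Rosa Nakamura's interest in Cobalt Mining NL, giving 73% + 27% = 100%.
Chain via Redpoint Holdings Ltd → Oakhollow Services GmbH (R1): 78% × 57% × 22% = 9.7812% of Orion Pharma AG.
Chain via Cobalt Mining NL → Granite Manufacturing Inc. (R1): 100% × 93% × 24% = 22.32% of Orion Pharma AG.
Aggregating (R3): 9.7812% + 22.32% = 32.1012%.

32.1012%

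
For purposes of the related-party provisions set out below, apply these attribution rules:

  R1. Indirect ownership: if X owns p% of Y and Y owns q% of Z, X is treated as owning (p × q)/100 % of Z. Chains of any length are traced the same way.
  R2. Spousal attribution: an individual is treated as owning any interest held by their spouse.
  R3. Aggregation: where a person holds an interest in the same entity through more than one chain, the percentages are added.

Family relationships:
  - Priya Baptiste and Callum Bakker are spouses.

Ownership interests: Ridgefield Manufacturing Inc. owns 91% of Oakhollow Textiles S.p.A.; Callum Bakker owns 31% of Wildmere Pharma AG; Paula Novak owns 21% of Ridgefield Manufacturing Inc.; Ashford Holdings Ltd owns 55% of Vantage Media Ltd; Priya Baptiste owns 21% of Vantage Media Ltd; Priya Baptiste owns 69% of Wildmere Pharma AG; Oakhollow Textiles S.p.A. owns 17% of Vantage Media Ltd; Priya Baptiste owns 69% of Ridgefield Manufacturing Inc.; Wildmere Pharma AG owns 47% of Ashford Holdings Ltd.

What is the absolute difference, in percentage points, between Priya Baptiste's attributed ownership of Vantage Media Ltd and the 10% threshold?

By spousal attribution (R2), Priya Baptiste is treated as also owning Callum Bakker's interest in Wildmere Pharma AG, giving 69% + 31% = 100%.
Chain via Ridgefield Manufacturing Inc. → Oakhollow Textiles S.p.A. (R1): 69% × 91% × 17% = 10.6743% of Vantage Media Ltd.
Chain via Wildmere Pharma AG → Ashford Holdings Ltd (R1): 100% × 47% × 55% = 25.85% of Vantage Media Ltd.
Direct interest in Vantage Media Ltd: 21%.
Aggregating (R3): 10.6743% + 25.85% + 21% = 57.5243%.
57.5243% exceeds the 10% threshold by 47.5243 percentage points.

47.5243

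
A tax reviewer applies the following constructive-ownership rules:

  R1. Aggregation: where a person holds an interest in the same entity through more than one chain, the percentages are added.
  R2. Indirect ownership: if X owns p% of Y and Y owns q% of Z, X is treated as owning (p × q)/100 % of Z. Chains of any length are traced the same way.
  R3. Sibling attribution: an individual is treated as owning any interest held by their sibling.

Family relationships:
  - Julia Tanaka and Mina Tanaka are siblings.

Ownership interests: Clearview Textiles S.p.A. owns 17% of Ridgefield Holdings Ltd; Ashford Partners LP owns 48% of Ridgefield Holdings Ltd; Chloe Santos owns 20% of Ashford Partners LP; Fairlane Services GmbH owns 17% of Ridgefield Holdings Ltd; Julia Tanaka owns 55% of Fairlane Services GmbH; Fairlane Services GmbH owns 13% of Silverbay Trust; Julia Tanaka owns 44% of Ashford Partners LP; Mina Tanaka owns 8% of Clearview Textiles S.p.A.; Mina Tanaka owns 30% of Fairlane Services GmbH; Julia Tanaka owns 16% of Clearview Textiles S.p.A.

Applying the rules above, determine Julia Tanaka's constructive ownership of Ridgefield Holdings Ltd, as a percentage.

By sibling attribution (R3), Julia Tanaka is treated as also owning Mina Tanaka's interest in Clearview Textiles S.p.A, giving 16% + 8% = 24%.
By sibling attribution (R3), Julia Tanaka is treated as also owning Mina Tanaka's interest in Fairlane Services GmbH, giving 55% + 30% = 85%.
Chain via Ashford Partners LP (R2): 44% × 48% = 21.12% of Ridgefield Holdings Ltd.
Chain via Clearview Textiles S.p.A. (R2): 24% × 17% = 4.08% of Ridgefield Holdings Ltd.
Chain via Fairlane Services GmbH (R2): 85% × 17% = 14.45% of Ridgefield Holdings Ltd.
Aggregating (R1): 21.12% + 4.08% + 14.45% = 39.65%.

39.65%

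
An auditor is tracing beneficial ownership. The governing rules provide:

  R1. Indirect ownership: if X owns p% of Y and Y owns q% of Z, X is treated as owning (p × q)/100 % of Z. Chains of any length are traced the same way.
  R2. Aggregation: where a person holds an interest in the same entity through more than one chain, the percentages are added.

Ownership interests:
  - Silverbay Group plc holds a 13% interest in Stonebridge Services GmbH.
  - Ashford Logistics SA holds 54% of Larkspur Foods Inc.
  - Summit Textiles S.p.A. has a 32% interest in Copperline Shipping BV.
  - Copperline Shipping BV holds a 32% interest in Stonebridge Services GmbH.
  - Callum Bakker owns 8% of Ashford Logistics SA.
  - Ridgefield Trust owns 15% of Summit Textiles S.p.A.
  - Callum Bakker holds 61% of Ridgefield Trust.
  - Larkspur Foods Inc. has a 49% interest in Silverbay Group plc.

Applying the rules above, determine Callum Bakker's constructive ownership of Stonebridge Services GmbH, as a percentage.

1.212144%

Chain via Ashford Logistics SA → Larkspur Foods Inc. → Silverbay Group plc (R1): 8% × 54% × 49% × 13% = 0.275184% of Stonebridge Services GmbH.
Chain via Ridgefield Trust → Summit Textiles S.p.A. → Copperline Shipping BV (R1): 61% × 15% × 32% × 32% = 0.93696% of Stonebridge Services GmbH.
Aggregating (R2): 0.275184% + 0.93696% = 1.212144%.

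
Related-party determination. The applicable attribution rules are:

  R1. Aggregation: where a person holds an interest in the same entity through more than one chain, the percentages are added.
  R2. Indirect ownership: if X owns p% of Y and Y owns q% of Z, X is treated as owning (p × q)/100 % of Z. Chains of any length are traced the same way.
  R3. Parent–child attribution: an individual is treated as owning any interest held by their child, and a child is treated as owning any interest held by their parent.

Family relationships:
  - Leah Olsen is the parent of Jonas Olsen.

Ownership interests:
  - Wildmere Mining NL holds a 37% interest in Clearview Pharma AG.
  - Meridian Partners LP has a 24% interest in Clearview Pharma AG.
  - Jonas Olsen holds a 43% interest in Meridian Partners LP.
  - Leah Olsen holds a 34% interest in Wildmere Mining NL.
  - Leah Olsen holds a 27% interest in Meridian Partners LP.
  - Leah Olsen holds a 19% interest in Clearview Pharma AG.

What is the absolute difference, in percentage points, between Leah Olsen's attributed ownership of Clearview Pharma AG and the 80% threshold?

By parent–child attribution (R3), Leah Olsen is treated as also owning Jonas Olsen's interest in Meridian Partners LP, giving 27% + 43% = 70%.
Chain via Meridian Partners LP (R2): 70% × 24% = 16.8% of Clearview Pharma AG.
Chain via Wildmere Mining NL (R2): 34% × 37% = 12.58% of Clearview Pharma AG.
Direct interest in Clearview Pharma AG: 19%.
Aggregating (R1): 16.8% + 12.58% + 19% = 48.38%.
48.38% falls short of the 80% threshold by 31.62 percentage points.

31.62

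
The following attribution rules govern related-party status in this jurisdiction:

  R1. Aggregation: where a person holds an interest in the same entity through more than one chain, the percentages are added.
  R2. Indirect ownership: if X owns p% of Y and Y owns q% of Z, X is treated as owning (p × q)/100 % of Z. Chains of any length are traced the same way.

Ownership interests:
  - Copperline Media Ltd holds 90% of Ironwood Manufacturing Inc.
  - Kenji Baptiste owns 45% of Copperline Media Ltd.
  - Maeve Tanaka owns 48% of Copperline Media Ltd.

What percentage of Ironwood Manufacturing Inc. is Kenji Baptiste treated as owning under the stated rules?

40.5%

Chain via Copperline Media Ltd (R2): 45% × 90% = 40.5% of Ironwood Manufacturing Inc.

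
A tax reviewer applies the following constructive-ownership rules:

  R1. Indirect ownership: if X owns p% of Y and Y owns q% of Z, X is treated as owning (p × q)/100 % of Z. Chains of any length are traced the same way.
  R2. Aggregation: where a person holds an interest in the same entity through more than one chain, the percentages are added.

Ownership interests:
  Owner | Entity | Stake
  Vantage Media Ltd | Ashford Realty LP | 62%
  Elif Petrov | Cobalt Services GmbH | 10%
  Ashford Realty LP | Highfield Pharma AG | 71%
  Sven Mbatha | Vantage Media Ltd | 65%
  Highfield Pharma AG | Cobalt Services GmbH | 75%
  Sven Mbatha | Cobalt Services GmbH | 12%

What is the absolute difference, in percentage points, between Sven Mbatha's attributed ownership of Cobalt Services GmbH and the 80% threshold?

46.54025

Chain via Vantage Media Ltd → Ashford Realty LP → Highfield Pharma AG (R1): 65% × 62% × 71% × 75% = 21.45975% of Cobalt Services GmbH.
Direct interest in Cobalt Services GmbH: 12%.
Aggregating (R2): 21.45975% + 12% = 33.45975%.
33.45975% falls short of the 80% threshold by 46.54025 percentage points.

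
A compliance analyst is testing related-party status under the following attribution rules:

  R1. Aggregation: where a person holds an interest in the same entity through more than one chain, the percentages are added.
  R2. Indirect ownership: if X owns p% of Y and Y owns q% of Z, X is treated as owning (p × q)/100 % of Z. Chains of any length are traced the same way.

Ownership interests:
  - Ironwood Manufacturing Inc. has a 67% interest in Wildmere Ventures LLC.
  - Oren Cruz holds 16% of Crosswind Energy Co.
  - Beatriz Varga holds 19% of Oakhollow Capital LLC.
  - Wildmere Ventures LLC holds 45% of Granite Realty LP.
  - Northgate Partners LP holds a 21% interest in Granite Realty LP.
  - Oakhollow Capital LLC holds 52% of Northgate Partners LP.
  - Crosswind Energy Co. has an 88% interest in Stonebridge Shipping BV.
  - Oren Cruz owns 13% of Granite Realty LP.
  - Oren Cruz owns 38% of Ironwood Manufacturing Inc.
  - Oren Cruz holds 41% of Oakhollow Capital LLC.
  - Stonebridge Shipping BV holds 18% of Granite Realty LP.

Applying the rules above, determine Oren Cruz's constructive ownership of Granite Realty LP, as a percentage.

31.4686%

Chain via Ironwood Manufacturing Inc. → Wildmere Ventures LLC (R2): 38% × 67% × 45% = 11.457% of Granite Realty LP.
Chain via Crosswind Energy Co. → Stonebridge Shipping BV (R2): 16% × 88% × 18% = 2.5344% of Granite Realty LP.
Chain via Oakhollow Capital LLC → Northgate Partners LP (R2): 41% × 52% × 21% = 4.4772% of Granite Realty LP.
Direct interest in Granite Realty LP: 13%.
Aggregating (R1): 11.457% + 2.5344% + 4.4772% + 13% = 31.4686%.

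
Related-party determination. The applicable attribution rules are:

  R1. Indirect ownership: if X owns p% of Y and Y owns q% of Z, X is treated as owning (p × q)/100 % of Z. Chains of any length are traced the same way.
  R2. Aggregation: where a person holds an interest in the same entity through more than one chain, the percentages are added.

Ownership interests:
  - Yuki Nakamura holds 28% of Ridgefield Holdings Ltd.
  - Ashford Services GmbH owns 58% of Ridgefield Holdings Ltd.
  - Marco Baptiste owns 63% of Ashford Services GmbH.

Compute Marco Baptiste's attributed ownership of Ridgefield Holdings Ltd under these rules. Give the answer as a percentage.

Chain via Ashford Services GmbH (R1): 63% × 58% = 36.54% of Ridgefield Holdings Ltd.

36.54%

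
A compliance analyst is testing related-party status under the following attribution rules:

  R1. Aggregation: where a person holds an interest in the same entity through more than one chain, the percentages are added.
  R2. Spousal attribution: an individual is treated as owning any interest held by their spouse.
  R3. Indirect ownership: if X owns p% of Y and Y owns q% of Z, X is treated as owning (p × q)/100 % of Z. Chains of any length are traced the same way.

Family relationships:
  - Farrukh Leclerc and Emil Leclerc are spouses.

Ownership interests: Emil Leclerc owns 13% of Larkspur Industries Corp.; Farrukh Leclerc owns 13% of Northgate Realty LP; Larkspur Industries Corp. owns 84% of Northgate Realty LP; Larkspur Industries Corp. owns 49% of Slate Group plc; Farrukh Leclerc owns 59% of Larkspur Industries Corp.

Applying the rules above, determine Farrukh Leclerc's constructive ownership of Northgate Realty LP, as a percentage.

By spousal attribution (R2), Farrukh Leclerc is treated as also owning Emil Leclerc's interest in Larkspur Industries Corp, giving 59% + 13% = 72%.
Chain via Larkspur Industries Corp. (R3): 72% × 84% = 60.48% of Northgate Realty LP.
Direct interest in Northgate Realty LP: 13%.
Aggregating (R1): 60.48% + 13% = 73.48%.

73.48%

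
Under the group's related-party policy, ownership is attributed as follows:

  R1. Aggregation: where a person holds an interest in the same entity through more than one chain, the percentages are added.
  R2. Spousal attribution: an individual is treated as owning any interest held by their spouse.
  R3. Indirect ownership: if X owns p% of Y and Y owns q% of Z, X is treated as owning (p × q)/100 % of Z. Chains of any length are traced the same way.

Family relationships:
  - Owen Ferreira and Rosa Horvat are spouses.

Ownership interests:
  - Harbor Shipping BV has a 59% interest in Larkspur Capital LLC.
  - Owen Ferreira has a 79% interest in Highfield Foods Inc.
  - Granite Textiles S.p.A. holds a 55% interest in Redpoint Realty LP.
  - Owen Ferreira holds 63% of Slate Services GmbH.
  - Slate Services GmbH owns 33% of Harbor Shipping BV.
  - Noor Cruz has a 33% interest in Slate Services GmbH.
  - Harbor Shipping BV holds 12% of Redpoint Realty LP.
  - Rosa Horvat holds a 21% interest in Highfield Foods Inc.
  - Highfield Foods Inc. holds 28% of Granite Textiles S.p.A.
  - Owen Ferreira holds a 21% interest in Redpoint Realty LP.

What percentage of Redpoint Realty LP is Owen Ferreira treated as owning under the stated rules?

38.8948%

By spousal attribution (R2), Owen Ferreira is treated as also owning Rosa Horvat's interest in Highfield Foods Inc, giving 79% + 21% = 100%.
Chain via Highfield Foods Inc. → Granite Textiles S.p.A. (R3): 100% × 28% × 55% = 15.4% of Redpoint Realty LP.
Chain via Slate Services GmbH → Harbor Shipping BV (R3): 63% × 33% × 12% = 2.4948% of Redpoint Realty LP.
Direct interest in Redpoint Realty LP: 21%.
Aggregating (R1): 15.4% + 2.4948% + 21% = 38.8948%.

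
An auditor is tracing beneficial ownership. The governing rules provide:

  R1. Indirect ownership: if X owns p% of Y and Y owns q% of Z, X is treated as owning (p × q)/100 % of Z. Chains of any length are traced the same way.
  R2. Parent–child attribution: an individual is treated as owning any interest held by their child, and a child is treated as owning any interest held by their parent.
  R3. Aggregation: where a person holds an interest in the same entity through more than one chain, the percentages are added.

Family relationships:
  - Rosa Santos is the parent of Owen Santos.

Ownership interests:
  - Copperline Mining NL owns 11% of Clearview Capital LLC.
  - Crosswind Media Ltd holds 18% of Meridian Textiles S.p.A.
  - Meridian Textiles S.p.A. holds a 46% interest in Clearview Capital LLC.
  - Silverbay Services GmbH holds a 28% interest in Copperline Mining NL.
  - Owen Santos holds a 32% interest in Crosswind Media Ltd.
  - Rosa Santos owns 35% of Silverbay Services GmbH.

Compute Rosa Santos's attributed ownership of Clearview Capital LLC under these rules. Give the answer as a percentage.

3.7276%

By parent–child attribution (R2), Rosa Santos is treated as owning Owen Santos's 32% interest in Crosswind Media Ltd.
Chain via Silverbay Services GmbH → Copperline Mining NL (R1): 35% × 28% × 11% = 1.078% of Clearview Capital LLC.
Chain via Crosswind Media Ltd → Meridian Textiles S.p.A. (R1): 32% × 18% × 46% = 2.6496% of Clearview Capital LLC.
Aggregating (R3): 1.078% + 2.6496% = 3.7276%.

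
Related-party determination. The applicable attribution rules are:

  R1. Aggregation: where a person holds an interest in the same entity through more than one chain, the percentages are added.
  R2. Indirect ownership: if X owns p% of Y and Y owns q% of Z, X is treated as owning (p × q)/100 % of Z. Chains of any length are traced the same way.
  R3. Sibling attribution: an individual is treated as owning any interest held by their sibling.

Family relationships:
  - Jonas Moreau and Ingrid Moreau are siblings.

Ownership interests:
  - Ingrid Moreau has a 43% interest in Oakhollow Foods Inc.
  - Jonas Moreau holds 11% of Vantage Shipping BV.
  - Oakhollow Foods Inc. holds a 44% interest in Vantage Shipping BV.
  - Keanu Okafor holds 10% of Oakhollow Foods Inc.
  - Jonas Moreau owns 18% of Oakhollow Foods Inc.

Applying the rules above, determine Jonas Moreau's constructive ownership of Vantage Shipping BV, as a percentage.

By sibling attribution (R3), Jonas Moreau is treated as also owning Ingrid Moreau's interest in Oakhollow Foods Inc, giving 18% + 43% = 61%.
Chain via Oakhollow Foods Inc. (R2): 61% × 44% = 26.84% of Vantage Shipping BV.
Direct interest in Vantage Shipping BV: 11%.
Aggregating (R1): 26.84% + 11% = 37.84%.

37.84%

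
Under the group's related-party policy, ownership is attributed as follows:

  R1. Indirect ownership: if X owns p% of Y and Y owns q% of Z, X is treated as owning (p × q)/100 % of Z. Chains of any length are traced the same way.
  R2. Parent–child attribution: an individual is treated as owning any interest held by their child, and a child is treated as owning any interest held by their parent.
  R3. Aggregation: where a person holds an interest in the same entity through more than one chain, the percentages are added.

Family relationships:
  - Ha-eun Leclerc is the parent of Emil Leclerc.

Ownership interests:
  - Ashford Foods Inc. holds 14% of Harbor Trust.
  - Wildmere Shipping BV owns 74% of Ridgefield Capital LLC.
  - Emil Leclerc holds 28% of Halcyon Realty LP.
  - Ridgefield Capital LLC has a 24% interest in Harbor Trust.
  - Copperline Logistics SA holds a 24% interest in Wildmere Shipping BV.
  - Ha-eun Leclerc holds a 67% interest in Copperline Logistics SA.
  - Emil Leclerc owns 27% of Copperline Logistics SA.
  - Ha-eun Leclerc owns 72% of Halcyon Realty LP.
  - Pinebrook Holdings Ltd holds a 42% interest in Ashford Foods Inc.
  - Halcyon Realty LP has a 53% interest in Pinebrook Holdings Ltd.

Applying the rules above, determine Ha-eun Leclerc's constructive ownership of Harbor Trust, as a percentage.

7.123056%

By parent–child attribution (R2), Ha-eun Leclerc is treated as also owning Emil Leclerc's interest in Copperline Logistics SA, giving 67% + 27% = 94%.
By parent–child attribution (R2), Ha-eun Leclerc is treated as also owning Emil Leclerc's interest in Halcyon Realty LP, giving 72% + 28% = 100%.
Chain via Copperline Logistics SA → Wildmere Shipping BV → Ridgefield Capital LLC (R1): 94% × 24% × 74% × 24% = 4.006656% of Harbor Trust.
Chain via Halcyon Realty LP → Pinebrook Holdings Ltd → Ashford Foods Inc. (R1): 100% × 53% × 42% × 14% = 3.1164% of Harbor Trust.
Aggregating (R3): 4.006656% + 3.1164% = 7.123056%.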